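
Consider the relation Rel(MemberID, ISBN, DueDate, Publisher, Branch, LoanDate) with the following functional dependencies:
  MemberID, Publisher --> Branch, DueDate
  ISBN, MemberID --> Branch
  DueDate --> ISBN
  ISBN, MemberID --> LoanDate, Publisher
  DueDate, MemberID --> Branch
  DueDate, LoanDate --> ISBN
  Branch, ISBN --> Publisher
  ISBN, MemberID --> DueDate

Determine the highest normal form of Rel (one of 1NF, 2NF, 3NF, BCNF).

3NF

Candidate keys: {DueDate, MemberID}, {ISBN, MemberID}, {MemberID, Publisher}. Prime attributes: {DueDate, ISBN, MemberID, Publisher}.
DueDate --> ISBN breaks BCNF: {DueDate}⁺ = {DueDate, ISBN}, so {DueDate} is not a superkey.
Its right-hand attributes {ISBN} are all prime, as are those of every other non-superkey FD — the relation is in 3NF.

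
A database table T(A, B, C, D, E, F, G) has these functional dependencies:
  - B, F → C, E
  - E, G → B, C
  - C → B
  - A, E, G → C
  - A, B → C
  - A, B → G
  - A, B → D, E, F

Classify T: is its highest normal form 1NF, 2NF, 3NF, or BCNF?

Candidate keys: {A, B}, {A, C}, {A, E, G}. Prime attributes: {A, B, C, E, G}.
B, F → C, E: {B, F}⁺ = {B, C, E, F}, which is not all of the attributes, so the left side is not a superkey — BCNF is violated.
Since {C, E} ⊆ prime attributes and every other non-superkey FD also has a prime right side, the schema is in 3NF.

3NF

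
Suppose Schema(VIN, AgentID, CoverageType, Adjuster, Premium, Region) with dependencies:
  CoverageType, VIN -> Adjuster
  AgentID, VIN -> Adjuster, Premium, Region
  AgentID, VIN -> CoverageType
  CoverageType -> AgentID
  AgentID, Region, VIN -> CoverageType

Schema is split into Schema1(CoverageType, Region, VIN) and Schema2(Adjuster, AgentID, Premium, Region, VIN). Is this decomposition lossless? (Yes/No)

No

Schema1 ∩ Schema2 = {Region, VIN}; its closure under F is {Region, VIN}.
The closure covers neither Schema1 nor Schema2 entirely; the join is not lossless.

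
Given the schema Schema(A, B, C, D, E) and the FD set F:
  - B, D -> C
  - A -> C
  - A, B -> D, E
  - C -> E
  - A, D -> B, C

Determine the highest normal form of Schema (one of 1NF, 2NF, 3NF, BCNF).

1NF

Candidate keys: {A, B}, {A, D}. Prime attributes: {A, B, D}.
B, D -> C: {B, D}⁺ = {B, C, D, E}, which is not all of the attributes, so the left side is not a superkey — BCNF is violated.
B, D -> C determines the non-prime attribute {C} from a non-superkey — 3NF is violated.
The proper key subset {A} of {A, B} determines non-prime {C, E}, so the relation is not even in 2NF.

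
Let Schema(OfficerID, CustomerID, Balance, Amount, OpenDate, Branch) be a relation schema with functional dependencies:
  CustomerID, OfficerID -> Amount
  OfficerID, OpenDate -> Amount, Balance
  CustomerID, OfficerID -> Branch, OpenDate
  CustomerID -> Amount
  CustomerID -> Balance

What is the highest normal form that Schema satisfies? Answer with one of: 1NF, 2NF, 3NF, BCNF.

1NF

Candidate key: {CustomerID, OfficerID}. Prime attributes: {CustomerID, OfficerID}.
For OfficerID, OpenDate -> Amount, Balance we have {OfficerID, OpenDate}⁺ = {Amount, Balance, OfficerID, OpenDate}; {OfficerID, OpenDate} is not a superkey, so BCNF fails.
Because {Amount, Balance} are non-prime and the left side of OfficerID, OpenDate -> Amount, Balance is not a superkey, the relation is not in 3NF.
Since {CustomerID} ⊂ {CustomerID, OfficerID} and {CustomerID}⁺ ⊇ {Amount, Balance} with {Amount, Balance} non-prime, there is a partial dependency; 2NF fails.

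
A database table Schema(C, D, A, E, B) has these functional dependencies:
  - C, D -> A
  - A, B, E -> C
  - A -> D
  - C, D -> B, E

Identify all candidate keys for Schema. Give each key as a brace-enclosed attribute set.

{A, B, E}, {A, C}, {C, D}

Closure of {A, C} is {A, B, C, D, E}, the whole schema; {A, C} is a candidate key.
Closure of {C, D} is {A, B, C, D, E}, the whole schema; {C, D} is a candidate key.
Closure of {A, B, E} is {A, B, C, D, E}, the whole schema; {A, B, E} is a candidate key.
Any other superkey properly contains one of these, so there are no further candidate keys.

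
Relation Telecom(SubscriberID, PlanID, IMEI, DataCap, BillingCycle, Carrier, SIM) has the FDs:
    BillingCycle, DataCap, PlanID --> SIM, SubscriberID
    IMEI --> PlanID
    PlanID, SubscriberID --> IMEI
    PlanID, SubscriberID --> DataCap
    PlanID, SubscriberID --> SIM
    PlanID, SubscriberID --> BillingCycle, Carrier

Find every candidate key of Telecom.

{IMEI, SubscriberID}⁺ = {BillingCycle, Carrier, DataCap, IMEI, PlanID, SIM, SubscriberID}, which is every attribute, so {IMEI, SubscriberID} is a candidate key.
{PlanID, SubscriberID}⁺ = {BillingCycle, Carrier, DataCap, IMEI, PlanID, SIM, SubscriberID}, which is every attribute, so {PlanID, SubscriberID} is a candidate key.
{BillingCycle, DataCap, IMEI}⁺ = {BillingCycle, Carrier, DataCap, IMEI, PlanID, SIM, SubscriberID}, which is every attribute, so {BillingCycle, DataCap, IMEI} is a candidate key.
{BillingCycle, DataCap, PlanID}⁺ = {BillingCycle, Carrier, DataCap, IMEI, PlanID, SIM, SubscriberID}, which is every attribute, so {BillingCycle, DataCap, PlanID} is a candidate key.
Any other superkey properly contains one of these, so there are no further candidate keys.

{BillingCycle, DataCap, IMEI}, {BillingCycle, DataCap, PlanID}, {IMEI, SubscriberID}, {PlanID, SubscriberID}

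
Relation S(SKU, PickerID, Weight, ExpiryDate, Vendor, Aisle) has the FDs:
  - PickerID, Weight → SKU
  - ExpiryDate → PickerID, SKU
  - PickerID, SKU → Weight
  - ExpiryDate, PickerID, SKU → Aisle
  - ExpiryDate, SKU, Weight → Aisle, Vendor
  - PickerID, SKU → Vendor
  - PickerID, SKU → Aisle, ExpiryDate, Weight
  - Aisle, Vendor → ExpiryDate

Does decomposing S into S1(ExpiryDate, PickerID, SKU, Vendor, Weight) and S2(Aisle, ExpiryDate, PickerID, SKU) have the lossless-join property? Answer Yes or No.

Common attributes: {ExpiryDate, PickerID, SKU}; their closure is {Aisle, ExpiryDate, PickerID, SKU, Vendor, Weight}.
This includes all of S1, so the common attributes are a superkey of S1 — the join is lossless.

Yes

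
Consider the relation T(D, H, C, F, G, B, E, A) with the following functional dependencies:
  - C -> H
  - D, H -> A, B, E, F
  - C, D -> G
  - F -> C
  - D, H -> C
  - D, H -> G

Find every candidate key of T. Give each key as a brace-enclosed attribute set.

{C, D}, {D, F}, {D, H}

{D} never appears on the right of any FD, so every key must include it.
Closure of {C, D} is {A, B, C, D, E, F, G, H}, the whole schema; {C, D} is a candidate key.
Closure of {D, F} is {A, B, C, D, E, F, G, H}, the whole schema; {D, F} is a candidate key.
Closure of {D, H} is {A, B, C, D, E, F, G, H}, the whole schema; {D, H} is a candidate key.
Any other superkey properly contains one of these, so there are no further candidate keys.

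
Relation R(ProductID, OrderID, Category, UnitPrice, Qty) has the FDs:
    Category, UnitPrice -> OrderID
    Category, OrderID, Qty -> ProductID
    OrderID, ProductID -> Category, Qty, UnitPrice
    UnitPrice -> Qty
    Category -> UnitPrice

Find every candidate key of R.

{Category}, {OrderID, ProductID}

{Category}⁺ = {Category, OrderID, ProductID, Qty, UnitPrice}, which is every attribute, so {Category} is a candidate key.
{OrderID, ProductID}⁺ = {Category, OrderID, ProductID, Qty, UnitPrice}, which is every attribute, so {OrderID, ProductID} is a candidate key.
These are minimal and exhaustive — every other superkey contains one of them.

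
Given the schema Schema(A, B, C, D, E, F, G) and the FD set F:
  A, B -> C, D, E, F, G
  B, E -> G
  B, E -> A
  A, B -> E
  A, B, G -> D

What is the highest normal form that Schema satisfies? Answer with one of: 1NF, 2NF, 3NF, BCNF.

BCNF

Candidate keys: {A, B}, {B, E}. Prime attributes: {A, B, E}.
The left-hand side of every FD is a superkey, so BCNF is satisfied.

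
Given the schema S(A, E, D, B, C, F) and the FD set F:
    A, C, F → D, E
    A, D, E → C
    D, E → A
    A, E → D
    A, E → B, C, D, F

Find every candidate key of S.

Closure of {A, E} is {A, B, C, D, E, F}, the whole schema; {A, E} is a candidate key.
Closure of {D, E} is {A, B, C, D, E, F}, the whole schema; {D, E} is a candidate key.
Closure of {A, C, F} is {A, B, C, D, E, F}, the whole schema; {A, C, F} is a candidate key.
Any other superkey properly contains one of these, so there are no further candidate keys.

{A, C, F}, {A, E}, {D, E}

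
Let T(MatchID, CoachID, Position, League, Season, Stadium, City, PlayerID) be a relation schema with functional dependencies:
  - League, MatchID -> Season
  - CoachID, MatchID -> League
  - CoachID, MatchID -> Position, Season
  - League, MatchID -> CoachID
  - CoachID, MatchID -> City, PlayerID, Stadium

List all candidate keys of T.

{CoachID, MatchID}, {League, MatchID}

Attributes never on any right-hand side: {MatchID} — every candidate key must contain it.
{CoachID, MatchID}⁺ = {City, CoachID, League, MatchID, PlayerID, Position, Season, Stadium}, which is every attribute, so {CoachID, MatchID} is a candidate key.
{League, MatchID}⁺ = {City, CoachID, League, MatchID, PlayerID, Position, Season, Stadium}, which is every attribute, so {League, MatchID} is a candidate key.
Any other superkey properly contains one of these, so there are no further candidate keys.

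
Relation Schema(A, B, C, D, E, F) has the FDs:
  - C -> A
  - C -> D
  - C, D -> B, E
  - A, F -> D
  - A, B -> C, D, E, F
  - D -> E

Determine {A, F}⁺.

{A, D, E, F}

Start with {A, F}.
A, F -> D applies; add {D} → now {A, D, F}.
D -> E applies; add {E} → now {A, D, E, F}.
No further FD applies.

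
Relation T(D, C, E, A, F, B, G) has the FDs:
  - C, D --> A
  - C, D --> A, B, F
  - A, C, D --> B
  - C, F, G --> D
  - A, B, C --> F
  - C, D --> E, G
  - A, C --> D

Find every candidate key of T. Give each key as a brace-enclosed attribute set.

{C} never appears on the right of any FD, so every key must include it.
{A, C}⁺ = {A, B, C, D, E, F, G}, which is every attribute, so {A, C} is a candidate key.
{C, D}⁺ = {A, B, C, D, E, F, G}, which is every attribute, so {C, D} is a candidate key.
{C, F, G}⁺ = {A, B, C, D, E, F, G}, which is every attribute, so {C, F, G} is a candidate key.
Any other superkey properly contains one of these, so there are no further candidate keys.

{A, C}, {C, D}, {C, F, G}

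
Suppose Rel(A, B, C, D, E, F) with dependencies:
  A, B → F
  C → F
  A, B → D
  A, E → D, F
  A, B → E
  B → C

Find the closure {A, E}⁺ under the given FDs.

Start with {A, E}.
A, E → D, F applies; add {D, F} → now {A, D, E, F}.
No further FD applies.

{A, D, E, F}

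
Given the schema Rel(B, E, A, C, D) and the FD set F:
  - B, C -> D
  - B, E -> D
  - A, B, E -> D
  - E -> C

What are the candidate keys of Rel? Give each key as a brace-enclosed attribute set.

{A, B, E}

Attributes never on any right-hand side: {A, B, E} — every candidate key must contain all of them.
{A, B, E} is a candidate key since {A, B, E}⁺ = {A, B, C, D, E} covers every attribute.
Every other attribute set either contains this one or has a smaller closure.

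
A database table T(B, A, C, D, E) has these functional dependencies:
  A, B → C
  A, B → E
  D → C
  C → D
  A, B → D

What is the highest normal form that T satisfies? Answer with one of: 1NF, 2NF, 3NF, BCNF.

Candidate key: {A, B}. Prime attributes: {A, B}.
For D → C we have {D}⁺ = {C, D}; {D} is not a superkey, so BCNF fails.
Because {C} is non-prime and the left side of D → C is not a superkey, the relation is not in 3NF.
Checking every proper subset of each key, none determines a non-prime attribute — 2NF is satisfied.

2NF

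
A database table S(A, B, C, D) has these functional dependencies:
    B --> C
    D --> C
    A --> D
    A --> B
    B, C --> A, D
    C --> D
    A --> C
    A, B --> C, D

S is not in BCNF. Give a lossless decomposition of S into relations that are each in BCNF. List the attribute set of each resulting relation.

{A, B, D}; {C, D}

Candidate keys of the original relation: {A}, {B}.
{A, B, C, D}: {D} determines {C, D} here but is not a superkey — split on D --> C, giving {C, D} and {A, B, D}.
{C, D} is in BCNF.
{A, B, D} is in BCNF.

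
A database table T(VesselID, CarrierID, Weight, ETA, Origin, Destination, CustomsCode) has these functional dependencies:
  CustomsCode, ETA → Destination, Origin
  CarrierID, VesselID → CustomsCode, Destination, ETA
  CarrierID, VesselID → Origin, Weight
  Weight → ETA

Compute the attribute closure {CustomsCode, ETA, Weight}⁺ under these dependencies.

{CustomsCode, Destination, ETA, Origin, Weight}

Start with {CustomsCode, ETA, Weight}.
CustomsCode, ETA → Destination, Origin applies; add {Destination, Origin} → now {CustomsCode, Destination, ETA, Origin, Weight}.
No further FD applies.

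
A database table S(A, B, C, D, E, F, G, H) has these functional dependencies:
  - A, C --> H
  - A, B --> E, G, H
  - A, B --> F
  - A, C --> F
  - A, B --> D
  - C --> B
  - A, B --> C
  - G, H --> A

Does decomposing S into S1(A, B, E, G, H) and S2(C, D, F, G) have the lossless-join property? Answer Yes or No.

No

S1 ∩ S2 = {G}; its closure under F is {G}.
S1 ⊄ {G} and S2 ⊄ {G}, so the split is lossy.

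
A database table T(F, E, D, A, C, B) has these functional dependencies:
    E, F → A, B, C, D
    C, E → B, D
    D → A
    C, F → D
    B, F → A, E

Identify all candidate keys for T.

{B, F}, {E, F}

Attributes never on any right-hand side: {F} — every candidate key must contain it.
{B, F}⁺ = {A, B, C, D, E, F} — all of the relation — so {B, F} is a candidate key.
{E, F}⁺ = {A, B, C, D, E, F} — all of the relation — so {E, F} is a candidate key.
These are minimal and exhaustive — every other superkey contains one of them.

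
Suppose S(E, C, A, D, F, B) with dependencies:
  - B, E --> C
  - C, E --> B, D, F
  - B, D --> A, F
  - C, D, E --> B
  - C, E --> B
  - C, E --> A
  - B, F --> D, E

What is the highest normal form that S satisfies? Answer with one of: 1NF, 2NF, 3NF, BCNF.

Candidate keys: {B, D}, {B, E}, {B, F}, {C, E}. Prime attributes: {B, C, D, E, F}.
The left-hand side of every FD is a superkey, so BCNF is satisfied.

BCNF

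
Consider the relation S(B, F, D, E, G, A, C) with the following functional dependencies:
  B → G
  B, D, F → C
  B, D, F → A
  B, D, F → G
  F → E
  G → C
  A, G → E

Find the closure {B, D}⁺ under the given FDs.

Start with {B, D}.
B → G applies; add {G} → now {B, D, G}.
G → C applies; add {C} → now {B, C, D, G}.
No further FD applies.

{B, C, D, G}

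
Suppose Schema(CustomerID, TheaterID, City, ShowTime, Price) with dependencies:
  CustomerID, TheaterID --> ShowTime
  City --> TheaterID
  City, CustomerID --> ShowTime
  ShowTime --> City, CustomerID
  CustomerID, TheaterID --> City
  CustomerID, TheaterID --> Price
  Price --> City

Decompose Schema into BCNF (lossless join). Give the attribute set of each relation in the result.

Candidate keys of the original relation: {City, CustomerID}, {CustomerID, Price}, {CustomerID, TheaterID}, {ShowTime}.
Within {City, CustomerID, Price, ShowTime, TheaterID}: {City}⁺ ∩ {City, CustomerID, Price, ShowTime, TheaterID} = {City, TheaterID}, not the whole set, so City --> TheaterID violates BCNF; decompose into {City, TheaterID} and {City, CustomerID, Price, ShowTime}.
{City, TheaterID} is in BCNF.
Within {City, CustomerID, Price, ShowTime}: {Price}⁺ ∩ {City, CustomerID, Price, ShowTime} = {City, Price}, not the whole set, so Price --> City violates BCNF; decompose into {City, Price} and {CustomerID, Price, ShowTime}.
{City, Price} is in BCNF.
{CustomerID, Price, ShowTime} is in BCNF.

{City, Price}; {City, TheaterID}; {CustomerID, Price, ShowTime}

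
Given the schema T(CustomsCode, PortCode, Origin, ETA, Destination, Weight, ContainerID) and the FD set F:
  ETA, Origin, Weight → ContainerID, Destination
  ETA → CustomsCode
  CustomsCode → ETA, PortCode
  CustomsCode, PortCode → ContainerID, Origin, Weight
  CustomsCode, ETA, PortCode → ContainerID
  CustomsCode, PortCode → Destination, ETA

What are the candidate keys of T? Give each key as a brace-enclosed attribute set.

{CustomsCode}⁺ = {ContainerID, CustomsCode, Destination, ETA, Origin, PortCode, Weight}, which is every attribute, so {CustomsCode} is a candidate key.
{ETA}⁺ = {ContainerID, CustomsCode, Destination, ETA, Origin, PortCode, Weight}, which is every attribute, so {ETA} is a candidate key.
No proper subset of any of these is a key, and no other minimal superkey exists.

{CustomsCode}, {ETA}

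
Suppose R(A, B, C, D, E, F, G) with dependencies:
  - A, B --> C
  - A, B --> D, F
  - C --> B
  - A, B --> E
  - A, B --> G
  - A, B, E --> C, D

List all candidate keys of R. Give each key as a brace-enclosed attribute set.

{A} never appears on the right of any FD, so every key must include it.
Closure of {A, B} is {A, B, C, D, E, F, G}, the whole schema; {A, B} is a candidate key.
Closure of {A, C} is {A, B, C, D, E, F, G}, the whole schema; {A, C} is a candidate key.
No proper subset of any of these is a key, and no other minimal superkey exists.

{A, B}, {A, C}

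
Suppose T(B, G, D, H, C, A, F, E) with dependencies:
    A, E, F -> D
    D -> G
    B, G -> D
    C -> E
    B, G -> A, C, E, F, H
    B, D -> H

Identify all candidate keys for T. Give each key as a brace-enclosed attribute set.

Attributes never on any right-hand side: {B} — every candidate key must contain it.
{B, D} is a candidate key since {B, D}⁺ = {A, B, C, D, E, F, G, H} covers every attribute.
{B, G} is a candidate key since {B, G}⁺ = {A, B, C, D, E, F, G, H} covers every attribute.
{A, B, C, F} is a candidate key since {A, B, C, F}⁺ = {A, B, C, D, E, F, G, H} covers every attribute.
{A, B, E, F} is a candidate key since {A, B, E, F}⁺ = {A, B, C, D, E, F, G, H} covers every attribute.
No proper subset of any of these is a key, and no other minimal superkey exists.

{A, B, C, F}, {A, B, E, F}, {B, D}, {B, G}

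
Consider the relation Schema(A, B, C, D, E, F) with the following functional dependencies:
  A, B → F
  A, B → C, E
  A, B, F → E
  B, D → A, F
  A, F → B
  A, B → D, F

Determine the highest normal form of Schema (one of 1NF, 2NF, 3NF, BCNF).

BCNF

Candidate keys: {A, B}, {A, F}, {B, D}. Prime attributes: {A, B, D, F}.
Each dependency's left side is a superkey — BCNF holds.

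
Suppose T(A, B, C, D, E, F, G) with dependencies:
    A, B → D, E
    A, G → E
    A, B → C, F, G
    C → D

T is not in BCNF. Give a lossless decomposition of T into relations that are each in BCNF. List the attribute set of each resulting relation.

Candidate key of the original relation: {A, B}.
Within {A, B, C, D, E, F, G}: {A, G}⁺ ∩ {A, B, C, D, E, F, G} = {A, E, G}, not the whole set, so A, G → E violates BCNF; decompose into {A, E, G} and {A, B, C, D, F, G}.
{A, E, G} is in BCNF.
Within {A, B, C, D, F, G}: {C}⁺ ∩ {A, B, C, D, F, G} = {C, D}, not the whole set, so C → D violates BCNF; decompose into {C, D} and {A, B, C, F, G}.
{C, D} is in BCNF.
{A, B, C, F, G} is in BCNF.

{A, B, C, F, G}; {A, E, G}; {C, D}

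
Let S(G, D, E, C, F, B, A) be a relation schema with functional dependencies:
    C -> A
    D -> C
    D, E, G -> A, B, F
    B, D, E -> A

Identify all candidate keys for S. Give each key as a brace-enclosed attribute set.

{D, E, G}

No FD produces {D, E, G}, so they must be in every candidate key.
Closure of {D, E, G} is {A, B, C, D, E, F, G}, the whole schema; {D, E, G} is a candidate key.
No other minimal set has full closure, so this is the only candidate key.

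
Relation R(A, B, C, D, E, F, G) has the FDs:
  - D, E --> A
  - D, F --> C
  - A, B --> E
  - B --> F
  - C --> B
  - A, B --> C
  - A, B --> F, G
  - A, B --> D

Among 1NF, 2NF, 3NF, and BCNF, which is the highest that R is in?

Candidate keys: {A, B}, {A, C}, {A, D, F}, {B, D, E}, {C, D, E}, {D, E, F}. Prime attributes: {A, B, C, D, E, F}.
D, E --> A breaks BCNF: {D, E}⁺ = {A, D, E}, so {D, E} is not a superkey.
But every attribute on its right side ({A}) is prime, and the same holds for every other non-superkey FD, so 3NF still holds.

3NF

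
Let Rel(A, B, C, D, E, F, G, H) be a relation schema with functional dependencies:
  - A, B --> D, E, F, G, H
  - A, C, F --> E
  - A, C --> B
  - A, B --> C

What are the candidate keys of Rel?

{A} never appears on the right of any FD, so every key must include it.
Closure of {A, B} is {A, B, C, D, E, F, G, H}, the whole schema; {A, B} is a candidate key.
Closure of {A, C} is {A, B, C, D, E, F, G, H}, the whole schema; {A, C} is a candidate key.
Any other superkey properly contains one of these, so there are no further candidate keys.

{A, B}, {A, C}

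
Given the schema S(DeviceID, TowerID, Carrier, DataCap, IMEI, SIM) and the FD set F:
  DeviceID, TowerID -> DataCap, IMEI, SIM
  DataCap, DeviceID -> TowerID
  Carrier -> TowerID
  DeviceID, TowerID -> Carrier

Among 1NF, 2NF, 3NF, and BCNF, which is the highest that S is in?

3NF

Candidate keys: {Carrier, DeviceID}, {DataCap, DeviceID}, {DeviceID, TowerID}. Prime attributes: {Carrier, DataCap, DeviceID, TowerID}.
Carrier -> TowerID breaks BCNF: {Carrier}⁺ = {Carrier, TowerID}, so {Carrier} is not a superkey.
But every attribute on its right side ({TowerID}) is prime, and the same holds for every other non-superkey FD, so 3NF still holds.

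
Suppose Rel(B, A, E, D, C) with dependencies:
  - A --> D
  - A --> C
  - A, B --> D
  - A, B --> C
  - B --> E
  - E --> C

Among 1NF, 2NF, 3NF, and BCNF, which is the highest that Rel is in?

Candidate key: {A, B}. Prime attributes: {A, B}.
A --> D: {A}⁺ = {A, C, D}, which is not all of the attributes, so the left side is not a superkey — BCNF is violated.
A --> D determines the non-prime attribute {D} from a non-superkey — 3NF is violated.
{A} is a proper subset of the key {A, B}, and {A}⁺ contains the non-prime attributes {C, D} — a partial dependency, so 2NF is violated.

1NF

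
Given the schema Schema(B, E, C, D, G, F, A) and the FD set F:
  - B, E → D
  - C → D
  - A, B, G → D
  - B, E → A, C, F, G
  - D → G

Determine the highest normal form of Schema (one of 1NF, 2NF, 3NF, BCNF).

Candidate key: {B, E}. Prime attributes: {B, E}.
C → D breaks BCNF: {C}⁺ = {C, D, G}, so {C} is not a superkey.
C → D has non-prime {D} on the right and a non-superkey on the left, so 3NF fails.
Checking every proper subset of each key, none determines a non-prime attribute — 2NF is satisfied.

2NF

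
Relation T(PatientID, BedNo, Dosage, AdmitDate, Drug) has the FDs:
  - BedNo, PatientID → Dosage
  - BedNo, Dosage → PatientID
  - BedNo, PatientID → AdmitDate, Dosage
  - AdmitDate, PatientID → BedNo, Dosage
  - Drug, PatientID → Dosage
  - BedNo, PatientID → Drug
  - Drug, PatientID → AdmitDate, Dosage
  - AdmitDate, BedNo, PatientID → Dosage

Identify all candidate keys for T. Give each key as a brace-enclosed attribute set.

{AdmitDate, PatientID}⁺ = {AdmitDate, BedNo, Dosage, Drug, PatientID}, which is every attribute, so {AdmitDate, PatientID} is a candidate key.
{BedNo, Dosage}⁺ = {AdmitDate, BedNo, Dosage, Drug, PatientID}, which is every attribute, so {BedNo, Dosage} is a candidate key.
{BedNo, PatientID}⁺ = {AdmitDate, BedNo, Dosage, Drug, PatientID}, which is every attribute, so {BedNo, PatientID} is a candidate key.
{Drug, PatientID}⁺ = {AdmitDate, BedNo, Dosage, Drug, PatientID}, which is every attribute, so {Drug, PatientID} is a candidate key.
Any other superkey properly contains one of these, so there are no further candidate keys.

{AdmitDate, PatientID}, {BedNo, Dosage}, {BedNo, PatientID}, {Drug, PatientID}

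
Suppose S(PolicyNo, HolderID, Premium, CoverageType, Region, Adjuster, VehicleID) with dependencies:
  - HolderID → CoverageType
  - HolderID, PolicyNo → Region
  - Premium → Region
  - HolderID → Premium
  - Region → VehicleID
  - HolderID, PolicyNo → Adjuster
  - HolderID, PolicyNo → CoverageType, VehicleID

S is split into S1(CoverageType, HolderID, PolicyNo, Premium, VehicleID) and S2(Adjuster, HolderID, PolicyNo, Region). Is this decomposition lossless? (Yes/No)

Yes

Common attributes: {HolderID, PolicyNo}; their closure is {Adjuster, CoverageType, HolderID, PolicyNo, Premium, Region, VehicleID}.
Since S1 ⊆ {Adjuster, CoverageType, HolderID, PolicyNo, Premium, Region, VehicleID}, the intersection is a superkey of S1; the decomposition is lossless.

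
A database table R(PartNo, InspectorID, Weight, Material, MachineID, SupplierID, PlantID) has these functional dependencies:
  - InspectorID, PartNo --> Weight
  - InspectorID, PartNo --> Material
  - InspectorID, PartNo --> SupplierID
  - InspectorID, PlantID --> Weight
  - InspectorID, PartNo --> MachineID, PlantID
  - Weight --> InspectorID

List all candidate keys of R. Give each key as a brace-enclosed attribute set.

{InspectorID, PartNo}, {PartNo, Weight}

Attributes never on any right-hand side: {PartNo} — every candidate key must contain it.
{InspectorID, PartNo}⁺ = {InspectorID, MachineID, Material, PartNo, PlantID, SupplierID, Weight}, which is every attribute, so {InspectorID, PartNo} is a candidate key.
{PartNo, Weight}⁺ = {InspectorID, MachineID, Material, PartNo, PlantID, SupplierID, Weight}, which is every attribute, so {PartNo, Weight} is a candidate key.
Any other superkey properly contains one of these, so there are no further candidate keys.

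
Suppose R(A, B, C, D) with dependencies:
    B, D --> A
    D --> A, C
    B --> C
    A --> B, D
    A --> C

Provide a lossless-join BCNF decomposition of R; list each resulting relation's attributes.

{A, B, D}; {B, C}

Candidate keys of the original relation: {A}, {D}.
In {A, B, C, D}, {B} is not a superkey ({B}⁺ restricted to this set is {B, C}), so split on B --> C into {B, C} and {A, B, D}.
{B, C}: every determinant is a superkey — BCNF.
{A, B, D}: every determinant is a superkey — BCNF.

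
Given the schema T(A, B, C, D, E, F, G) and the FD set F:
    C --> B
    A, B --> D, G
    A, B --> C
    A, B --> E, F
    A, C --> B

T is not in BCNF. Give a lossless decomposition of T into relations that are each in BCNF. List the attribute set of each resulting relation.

Candidate keys of the original relation: {A, B}, {A, C}.
In {A, B, C, D, E, F, G}, {C} is not a superkey ({C}⁺ restricted to this set is {B, C}), so split on C --> B into {B, C} and {A, C, D, E, F, G}.
{B, C} is in BCNF.
{A, C, D, E, F, G} is in BCNF.

{A, C, D, E, F, G}; {B, C}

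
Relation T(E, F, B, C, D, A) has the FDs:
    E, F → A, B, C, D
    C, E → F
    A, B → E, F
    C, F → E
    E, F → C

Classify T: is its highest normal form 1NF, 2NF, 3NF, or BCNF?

BCNF

Candidate keys: {A, B}, {C, E}, {C, F}, {E, F}. Prime attributes: {A, B, C, E, F}.
The left-hand side of every FD is a superkey, so BCNF is satisfied.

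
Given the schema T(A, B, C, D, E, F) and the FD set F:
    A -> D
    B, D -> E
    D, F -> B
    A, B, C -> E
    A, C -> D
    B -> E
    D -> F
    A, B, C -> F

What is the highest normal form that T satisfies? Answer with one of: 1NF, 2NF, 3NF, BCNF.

1NF

Candidate key: {A, C}. Prime attributes: {A, C}.
A -> D breaks BCNF: {A}⁺ = {A, B, D, E, F}, so {A} is not a superkey.
A -> D determines the non-prime attribute {D} from a non-superkey — 3NF is violated.
The proper key subset {A} of {A, C} determines non-prime {B, D, E, F}, so the relation is not even in 2NF.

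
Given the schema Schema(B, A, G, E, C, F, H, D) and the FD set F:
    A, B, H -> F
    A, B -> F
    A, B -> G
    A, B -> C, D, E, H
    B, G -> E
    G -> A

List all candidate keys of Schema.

{A, B}, {B, G}

Attributes never on any right-hand side: {B} — every candidate key must contain it.
{A, B} is a candidate key since {A, B}⁺ = {A, B, C, D, E, F, G, H} covers every attribute.
{B, G} is a candidate key since {B, G}⁺ = {A, B, C, D, E, F, G, H} covers every attribute.
Any other superkey properly contains one of these, so there are no further candidate keys.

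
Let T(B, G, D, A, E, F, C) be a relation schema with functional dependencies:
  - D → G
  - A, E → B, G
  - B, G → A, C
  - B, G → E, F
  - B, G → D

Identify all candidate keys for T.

{A, E}, {B, D}, {B, G}

Closure of {A, E} is {A, B, C, D, E, F, G}, the whole schema; {A, E} is a candidate key.
Closure of {B, D} is {A, B, C, D, E, F, G}, the whole schema; {B, D} is a candidate key.
Closure of {B, G} is {A, B, C, D, E, F, G}, the whole schema; {B, G} is a candidate key.
Any other superkey properly contains one of these, so there are no further candidate keys.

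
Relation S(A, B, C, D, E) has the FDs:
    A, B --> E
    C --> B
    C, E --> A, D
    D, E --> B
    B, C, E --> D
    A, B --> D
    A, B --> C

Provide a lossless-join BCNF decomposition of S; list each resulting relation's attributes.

Candidate keys of the original relation: {A, B}, {A, C}, {A, D, E}, {C, E}.
In {A, B, C, D, E}, {C} is not a superkey ({C}⁺ restricted to this set is {B, C}), so split on C --> B into {B, C} and {A, C, D, E}.
{B, C} is in BCNF.
{A, C, D, E} is in BCNF.

{A, C, D, E}; {B, C}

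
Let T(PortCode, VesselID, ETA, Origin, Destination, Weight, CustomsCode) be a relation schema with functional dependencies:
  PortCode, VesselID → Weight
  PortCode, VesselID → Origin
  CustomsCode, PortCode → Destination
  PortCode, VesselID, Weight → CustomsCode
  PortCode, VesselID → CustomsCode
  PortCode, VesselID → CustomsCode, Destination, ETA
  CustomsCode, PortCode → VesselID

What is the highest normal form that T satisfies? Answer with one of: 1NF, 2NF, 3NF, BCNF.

Candidate keys: {CustomsCode, PortCode}, {PortCode, VesselID}. Prime attributes: {CustomsCode, PortCode, VesselID}.
Every FD has a superkey on the left, so the relation is in BCNF.

BCNF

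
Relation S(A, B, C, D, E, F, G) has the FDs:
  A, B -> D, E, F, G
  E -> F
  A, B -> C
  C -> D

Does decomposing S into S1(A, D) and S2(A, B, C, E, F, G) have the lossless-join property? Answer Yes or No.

No

S1 ∩ S2 = {A}; its closure under F is {A}.
S1 ⊄ {A} and S2 ⊄ {A}, so the split is lossy.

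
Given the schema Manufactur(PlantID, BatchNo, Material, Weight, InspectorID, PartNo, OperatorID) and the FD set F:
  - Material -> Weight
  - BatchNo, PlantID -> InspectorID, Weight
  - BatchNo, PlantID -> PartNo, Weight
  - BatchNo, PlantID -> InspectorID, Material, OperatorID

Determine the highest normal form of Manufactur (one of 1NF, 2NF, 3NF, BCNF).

2NF

Candidate key: {BatchNo, PlantID}. Prime attributes: {BatchNo, PlantID}.
For Material -> Weight we have {Material}⁺ = {Material, Weight}; {Material} is not a superkey, so BCNF fails.
Material -> Weight has non-prime {Weight} on the right and a non-superkey on the left, so 3NF fails.
No non-prime attribute depends on a proper subset of any candidate key, so 2NF holds.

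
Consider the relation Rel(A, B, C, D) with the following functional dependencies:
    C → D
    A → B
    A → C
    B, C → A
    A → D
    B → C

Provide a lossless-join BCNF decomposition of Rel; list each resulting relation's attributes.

Candidate keys of the original relation: {A}, {B}.
In {A, B, C, D}, {C} is not a superkey ({C}⁺ restricted to this set is {C, D}), so split on C → D into {C, D} and {A, B, C}.
{C, D} is in BCNF.
{A, B, C} is in BCNF.

{A, B, C}; {C, D}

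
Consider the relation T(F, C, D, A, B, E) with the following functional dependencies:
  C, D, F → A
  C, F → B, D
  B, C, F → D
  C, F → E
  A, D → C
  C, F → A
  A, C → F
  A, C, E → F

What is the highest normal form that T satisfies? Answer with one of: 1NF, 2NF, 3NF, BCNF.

BCNF

Candidate keys: {A, C}, {A, D}, {C, F}. Prime attributes: {A, C, D, F}.
The left-hand side of every FD is a superkey, so BCNF is satisfied.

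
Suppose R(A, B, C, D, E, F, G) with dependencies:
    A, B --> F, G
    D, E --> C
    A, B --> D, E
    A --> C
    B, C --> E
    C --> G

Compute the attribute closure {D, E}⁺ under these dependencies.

Start with {D, E}.
D, E --> C applies; add {C} → now {C, D, E}.
C --> G applies; add {G} → now {C, D, E, G}.
No further FD applies.

{C, D, E, G}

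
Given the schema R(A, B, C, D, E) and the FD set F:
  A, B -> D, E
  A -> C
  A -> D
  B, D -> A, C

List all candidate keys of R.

{B} never appears on the right of any FD, so every key must include it.
{A, B} is a candidate key since {A, B}⁺ = {A, B, C, D, E} covers every attribute.
{B, D} is a candidate key since {B, D}⁺ = {A, B, C, D, E} covers every attribute.
No proper subset of any of these is a key, and no other minimal superkey exists.

{A, B}, {B, D}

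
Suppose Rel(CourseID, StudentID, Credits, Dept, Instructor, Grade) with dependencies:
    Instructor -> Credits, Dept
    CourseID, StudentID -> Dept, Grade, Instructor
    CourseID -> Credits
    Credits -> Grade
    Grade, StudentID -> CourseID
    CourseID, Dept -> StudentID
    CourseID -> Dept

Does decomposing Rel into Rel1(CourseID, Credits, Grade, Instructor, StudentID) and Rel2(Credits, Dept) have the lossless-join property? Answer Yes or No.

No

The shared attributes are {Credits} and {Credits}⁺ = {Credits, Grade}.
Rel1 ⊄ {Credits, Grade} and Rel2 ⊄ {Credits, Grade}, so the split is lossy.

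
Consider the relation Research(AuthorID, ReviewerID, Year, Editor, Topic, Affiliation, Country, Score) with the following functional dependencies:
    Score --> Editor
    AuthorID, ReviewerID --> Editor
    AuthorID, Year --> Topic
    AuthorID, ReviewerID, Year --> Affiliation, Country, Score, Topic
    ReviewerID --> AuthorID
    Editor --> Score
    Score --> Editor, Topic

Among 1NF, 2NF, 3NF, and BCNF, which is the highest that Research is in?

Candidate key: {ReviewerID, Year}. Prime attributes: {ReviewerID, Year}.
For Score --> Editor we have {Score}⁺ = {Editor, Score, Topic}; {Score} is not a superkey, so BCNF fails.
Score --> Editor determines the non-prime attribute {Editor} from a non-superkey — 3NF is violated.
{ReviewerID} is a proper subset of the key {ReviewerID, Year}, and {ReviewerID}⁺ contains the non-prime attributes {AuthorID, Editor, Score, Topic} — a partial dependency, so 2NF is violated.

1NF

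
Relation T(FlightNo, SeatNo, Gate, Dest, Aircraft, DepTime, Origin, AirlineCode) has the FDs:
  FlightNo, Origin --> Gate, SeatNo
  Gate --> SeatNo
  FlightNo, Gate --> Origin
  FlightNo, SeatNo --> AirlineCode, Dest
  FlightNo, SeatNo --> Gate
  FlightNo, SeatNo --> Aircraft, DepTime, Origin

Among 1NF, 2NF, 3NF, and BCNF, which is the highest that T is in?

Candidate keys: {FlightNo, Gate}, {FlightNo, Origin}, {FlightNo, SeatNo}. Prime attributes: {FlightNo, Gate, Origin, SeatNo}.
Gate --> SeatNo breaks BCNF: {Gate}⁺ = {Gate, SeatNo}, so {Gate} is not a superkey.
But every attribute on its right side ({SeatNo}) is prime, and the same holds for every other non-superkey FD, so 3NF still holds.

3NF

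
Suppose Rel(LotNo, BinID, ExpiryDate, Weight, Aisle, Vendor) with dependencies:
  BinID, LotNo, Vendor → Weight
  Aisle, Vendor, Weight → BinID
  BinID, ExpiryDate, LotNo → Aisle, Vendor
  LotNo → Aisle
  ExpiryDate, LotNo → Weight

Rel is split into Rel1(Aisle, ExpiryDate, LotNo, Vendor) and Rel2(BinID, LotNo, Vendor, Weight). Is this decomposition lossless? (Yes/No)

The shared attributes are {LotNo, Vendor} and {LotNo, Vendor}⁺ = {Aisle, LotNo, Vendor}.
Neither Rel1 nor Rel2 is contained in that closure, so the decomposition is lossy.

No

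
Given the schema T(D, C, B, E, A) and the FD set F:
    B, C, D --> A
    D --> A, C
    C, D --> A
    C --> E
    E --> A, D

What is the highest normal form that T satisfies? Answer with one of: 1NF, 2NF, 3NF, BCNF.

Candidate keys: {B, C}, {B, D}, {B, E}. Prime attributes: {B, C, D, E}.
D --> A, C: {D}⁺ = {A, C, D, E}, which is not all of the attributes, so the left side is not a superkey — BCNF is violated.
Because {A} is non-prime and the left side of D --> A, C is not a superkey, the relation is not in 3NF.
The proper key subset {C} of {B, C} determines non-prime {A}, so the relation is not even in 2NF.

1NF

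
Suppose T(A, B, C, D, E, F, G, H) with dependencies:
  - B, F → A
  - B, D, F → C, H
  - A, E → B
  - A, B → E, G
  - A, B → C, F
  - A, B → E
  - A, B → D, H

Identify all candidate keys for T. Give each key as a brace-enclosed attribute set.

{A, B}, {A, E}, {B, F}

{A, B}⁺ = {A, B, C, D, E, F, G, H}, which is every attribute, so {A, B} is a candidate key.
{A, E}⁺ = {A, B, C, D, E, F, G, H}, which is every attribute, so {A, E} is a candidate key.
{B, F}⁺ = {A, B, C, D, E, F, G, H}, which is every attribute, so {B, F} is a candidate key.
These are minimal and exhaustive — every other superkey contains one of them.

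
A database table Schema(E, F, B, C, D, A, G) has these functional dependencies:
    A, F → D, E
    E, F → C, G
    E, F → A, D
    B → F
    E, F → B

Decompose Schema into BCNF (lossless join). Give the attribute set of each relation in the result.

{A, B, C, D, E, G}; {B, F}

Candidate keys of the original relation: {A, B}, {A, F}, {B, E}, {E, F}.
Within {A, B, C, D, E, F, G}: {B}⁺ ∩ {A, B, C, D, E, F, G} = {B, F}, not the whole set, so B → F violates BCNF; decompose into {B, F} and {A, B, C, D, E, G}.
{B, F}: every determinant is a superkey — BCNF.
{A, B, C, D, E, G}: every determinant is a superkey — BCNF.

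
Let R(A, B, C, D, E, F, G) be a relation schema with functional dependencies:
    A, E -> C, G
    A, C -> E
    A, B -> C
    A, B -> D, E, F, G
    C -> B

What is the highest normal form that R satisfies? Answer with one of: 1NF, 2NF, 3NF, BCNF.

3NF

Candidate keys: {A, B}, {A, C}, {A, E}. Prime attributes: {A, B, C, E}.
For C -> B we have {C}⁺ = {B, C}; {C} is not a superkey, so BCNF fails.
But every attribute on its right side ({B}) is prime, and the same holds for every other non-superkey FD, so 3NF still holds.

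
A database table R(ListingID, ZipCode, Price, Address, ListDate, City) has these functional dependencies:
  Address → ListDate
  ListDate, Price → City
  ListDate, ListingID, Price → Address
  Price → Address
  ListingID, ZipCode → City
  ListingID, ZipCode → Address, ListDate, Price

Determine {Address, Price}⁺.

{Address, City, ListDate, Price}

Start with {Address, Price}.
Address → ListDate applies; add {ListDate} → now {Address, ListDate, Price}.
ListDate, Price → City applies; add {City} → now {Address, City, ListDate, Price}.
No further FD applies.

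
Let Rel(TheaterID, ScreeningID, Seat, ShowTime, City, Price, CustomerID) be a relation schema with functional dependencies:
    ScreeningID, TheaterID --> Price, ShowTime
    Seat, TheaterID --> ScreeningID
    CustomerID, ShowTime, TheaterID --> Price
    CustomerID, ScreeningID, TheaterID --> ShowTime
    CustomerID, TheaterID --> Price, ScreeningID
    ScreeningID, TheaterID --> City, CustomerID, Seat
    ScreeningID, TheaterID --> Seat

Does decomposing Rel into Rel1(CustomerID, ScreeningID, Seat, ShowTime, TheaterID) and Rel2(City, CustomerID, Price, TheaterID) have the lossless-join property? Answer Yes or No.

Rel1 ∩ Rel2 = {CustomerID, TheaterID}; its closure under F is {City, CustomerID, Price, ScreeningID, Seat, ShowTime, TheaterID}.
Rel1 is contained in that closure, so Rel1 ∩ Rel2 --> Rel1 holds and the join is lossless.

Yes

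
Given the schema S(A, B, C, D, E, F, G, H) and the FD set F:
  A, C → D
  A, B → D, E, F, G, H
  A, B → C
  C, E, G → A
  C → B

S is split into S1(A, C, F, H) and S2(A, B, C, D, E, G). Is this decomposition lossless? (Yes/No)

Common attributes: {A, C}; their closure is {A, B, C, D, E, F, G, H}.
S1 is contained in that closure, so S1 ∩ S2 → S1 holds and the join is lossless.

Yes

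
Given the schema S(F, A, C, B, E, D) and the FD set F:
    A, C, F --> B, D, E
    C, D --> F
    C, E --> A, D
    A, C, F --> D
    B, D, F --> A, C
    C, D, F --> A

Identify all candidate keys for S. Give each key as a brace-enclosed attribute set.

{A, C, F}, {B, D, F}, {C, D}, {C, E}

{C, D}⁺ = {A, B, C, D, E, F} — all of the relation — so {C, D} is a candidate key.
{C, E}⁺ = {A, B, C, D, E, F} — all of the relation — so {C, E} is a candidate key.
{A, C, F}⁺ = {A, B, C, D, E, F} — all of the relation — so {A, C, F} is a candidate key.
{B, D, F}⁺ = {A, B, C, D, E, F} — all of the relation — so {B, D, F} is a candidate key.
Any other superkey properly contains one of these, so there are no further candidate keys.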